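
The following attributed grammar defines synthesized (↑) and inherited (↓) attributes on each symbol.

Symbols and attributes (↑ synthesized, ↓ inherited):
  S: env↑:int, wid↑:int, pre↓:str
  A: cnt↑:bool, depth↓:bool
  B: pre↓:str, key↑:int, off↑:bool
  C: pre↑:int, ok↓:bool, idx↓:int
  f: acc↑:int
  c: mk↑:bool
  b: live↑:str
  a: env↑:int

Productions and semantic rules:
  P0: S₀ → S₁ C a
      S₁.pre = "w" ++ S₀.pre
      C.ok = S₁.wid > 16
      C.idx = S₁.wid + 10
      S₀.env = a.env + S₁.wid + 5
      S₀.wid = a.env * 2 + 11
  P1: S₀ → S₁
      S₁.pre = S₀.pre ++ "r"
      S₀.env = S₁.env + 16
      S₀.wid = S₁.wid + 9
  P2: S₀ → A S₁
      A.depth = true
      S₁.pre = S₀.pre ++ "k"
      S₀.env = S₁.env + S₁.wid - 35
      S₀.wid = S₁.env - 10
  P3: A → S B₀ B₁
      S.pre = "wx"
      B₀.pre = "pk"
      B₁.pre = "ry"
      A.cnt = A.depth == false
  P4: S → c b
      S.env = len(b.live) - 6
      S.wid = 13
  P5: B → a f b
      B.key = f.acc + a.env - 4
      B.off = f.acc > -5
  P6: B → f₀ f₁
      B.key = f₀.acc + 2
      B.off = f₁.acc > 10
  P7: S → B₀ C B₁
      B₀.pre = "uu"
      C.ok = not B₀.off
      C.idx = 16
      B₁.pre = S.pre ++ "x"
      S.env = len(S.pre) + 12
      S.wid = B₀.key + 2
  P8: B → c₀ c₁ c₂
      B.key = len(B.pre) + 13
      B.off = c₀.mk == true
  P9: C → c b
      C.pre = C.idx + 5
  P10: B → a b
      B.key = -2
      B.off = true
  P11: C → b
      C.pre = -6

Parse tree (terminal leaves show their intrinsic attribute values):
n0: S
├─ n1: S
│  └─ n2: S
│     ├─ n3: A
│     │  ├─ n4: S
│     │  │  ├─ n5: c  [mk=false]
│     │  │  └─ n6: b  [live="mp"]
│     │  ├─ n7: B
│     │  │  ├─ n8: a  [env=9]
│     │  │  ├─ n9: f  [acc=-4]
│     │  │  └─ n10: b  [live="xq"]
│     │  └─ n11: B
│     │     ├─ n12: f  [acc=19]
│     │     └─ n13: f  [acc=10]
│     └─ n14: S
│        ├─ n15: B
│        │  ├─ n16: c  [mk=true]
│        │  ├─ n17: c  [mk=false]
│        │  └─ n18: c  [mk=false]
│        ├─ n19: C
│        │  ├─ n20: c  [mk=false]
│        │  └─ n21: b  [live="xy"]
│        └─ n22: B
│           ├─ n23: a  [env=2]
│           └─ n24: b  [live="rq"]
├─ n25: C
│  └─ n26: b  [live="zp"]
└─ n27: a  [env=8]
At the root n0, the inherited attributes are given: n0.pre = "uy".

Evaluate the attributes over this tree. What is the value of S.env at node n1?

15

1. n0.pre = "uy"  [given at root]
2. n1.pre = "wuy"  ["w" ++ S₀.pre]
3. n2.pre = "wuyr"  [S₀.pre ++ "r"]
4. n3.depth = true  [true]
5. n4.pre = "wx"  ["wx"]
6. n5.mk = false  [terminal]
7. n6.live = "mp"  [terminal]
8. n4.env = -4  [len(b.live) - 6]
9. n4.wid = 13  [13]
10. n7.pre = "pk"  ["pk"]
11. n8.env = 9  [terminal]
12. n9.acc = -4  [terminal]
13. n10.live = "xq"  [terminal]
14. n7.key = 1  [f.acc + a.env - 4]
15. n7.off = true  [f.acc > -5]
16. n11.pre = "ry"  ["ry"]
17. n12.acc = 19  [terminal]
18. n13.acc = 10  [terminal]
19. n11.key = 21  [f₀.acc + 2]
20. n11.off = false  [f₁.acc > 10]
21. n3.cnt = false  [A.depth == false]
22. n14.pre = "wuyrk"  [S₀.pre ++ "k"]
23. n15.pre = "uu"  ["uu"]
24. n16.mk = true  [terminal]
25. n17.mk = false  [terminal]
26. n18.mk = false  [terminal]
27. n15.key = 15  [len(B.pre) + 13]
28. n15.off = true  [c₀.mk == true]
29. n19.ok = false  [not B₀.off]
30. n19.idx = 16  [16]
31. n20.mk = false  [terminal]
32. n21.live = "xy"  [terminal]
33. n19.pre = 21  [C.idx + 5]
34. n22.pre = "wuyrkx"  [S.pre ++ "x"]
35. n23.env = 2  [terminal]
36. n24.live = "rq"  [terminal]
37. n22.key = -2  [-2]
38. n22.off = true  [true]
39. n14.env = 17  [len(S.pre) + 12]
40. n14.wid = 17  [B₀.key + 2]
41. n2.env = -1  [S₁.env + S₁.wid - 35]
42. n2.wid = 7  [S₁.env - 10]
43. n1.env = 15  [S₁.env + 16]
44. n1.wid = 16  [S₁.wid + 9]
45. n25.ok = false  [S₁.wid > 16]
46. n25.idx = 26  [S₁.wid + 10]
47. n26.live = "zp"  [terminal]
48. n25.pre = -6  [-6]
49. n27.env = 8  [terminal]
50. n0.env = 29  [a.env + S₁.wid + 5]
51. n0.wid = 27  [a.env * 2 + 11]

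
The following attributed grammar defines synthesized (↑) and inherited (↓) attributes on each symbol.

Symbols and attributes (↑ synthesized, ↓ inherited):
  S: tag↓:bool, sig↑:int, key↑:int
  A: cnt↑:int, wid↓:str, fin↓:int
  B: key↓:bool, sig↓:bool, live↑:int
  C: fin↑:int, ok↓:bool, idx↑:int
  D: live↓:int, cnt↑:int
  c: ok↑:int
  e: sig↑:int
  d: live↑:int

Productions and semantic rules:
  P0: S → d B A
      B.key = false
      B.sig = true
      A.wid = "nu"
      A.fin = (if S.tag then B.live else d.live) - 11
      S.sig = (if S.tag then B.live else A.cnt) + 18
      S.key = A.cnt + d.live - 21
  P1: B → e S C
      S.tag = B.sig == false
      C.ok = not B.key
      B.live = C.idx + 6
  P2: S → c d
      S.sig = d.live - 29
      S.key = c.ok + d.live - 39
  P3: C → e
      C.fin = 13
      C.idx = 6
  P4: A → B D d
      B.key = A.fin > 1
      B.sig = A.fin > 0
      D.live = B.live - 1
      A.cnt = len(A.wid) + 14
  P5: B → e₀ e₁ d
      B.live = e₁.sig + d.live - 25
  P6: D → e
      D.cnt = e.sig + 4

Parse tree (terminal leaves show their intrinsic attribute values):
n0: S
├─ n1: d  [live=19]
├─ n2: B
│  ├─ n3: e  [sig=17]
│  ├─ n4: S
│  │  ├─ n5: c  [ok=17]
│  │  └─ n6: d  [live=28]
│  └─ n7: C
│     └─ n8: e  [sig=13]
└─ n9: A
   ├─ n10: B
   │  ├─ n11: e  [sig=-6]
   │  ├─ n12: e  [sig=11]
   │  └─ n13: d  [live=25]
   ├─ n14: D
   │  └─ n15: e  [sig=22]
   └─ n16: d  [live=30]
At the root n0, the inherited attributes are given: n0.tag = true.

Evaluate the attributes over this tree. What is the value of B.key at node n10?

1. n0.tag = true  [given at root]
2. n1.live = 19  [terminal]
3. n2.key = false  [false]
4. n2.sig = true  [true]
5. n3.sig = 17  [terminal]
6. n4.tag = false  [B.sig == false]
7. n5.ok = 17  [terminal]
8. n6.live = 28  [terminal]
9. n4.sig = -1  [d.live - 29]
10. n4.key = 6  [c.ok + d.live - 39]
11. n7.ok = true  [not B.key]
12. n8.sig = 13  [terminal]
13. n7.fin = 13  [13]
14. n7.idx = 6  [6]
15. n2.live = 12  [C.idx + 6]
16. n9.wid = "nu"  ["nu"]
17. n9.fin = 1  [(if S.tag then B.live else d.live) - 11]
18. n10.key = false  [A.fin > 1]
19. n10.sig = true  [A.fin > 0]
20. n11.sig = -6  [terminal]
21. n12.sig = 11  [terminal]
22. n13.live = 25  [terminal]
23. n10.live = 11  [e₁.sig + d.live - 25]
24. n14.live = 10  [B.live - 1]
25. n15.sig = 22  [terminal]
26. n14.cnt = 26  [e.sig + 4]
27. n16.live = 30  [terminal]
28. n9.cnt = 16  [len(A.wid) + 14]
29. n0.sig = 30  [(if S.tag then B.live else A.cnt) + 18]
30. n0.key = 14  [A.cnt + d.live - 21]

false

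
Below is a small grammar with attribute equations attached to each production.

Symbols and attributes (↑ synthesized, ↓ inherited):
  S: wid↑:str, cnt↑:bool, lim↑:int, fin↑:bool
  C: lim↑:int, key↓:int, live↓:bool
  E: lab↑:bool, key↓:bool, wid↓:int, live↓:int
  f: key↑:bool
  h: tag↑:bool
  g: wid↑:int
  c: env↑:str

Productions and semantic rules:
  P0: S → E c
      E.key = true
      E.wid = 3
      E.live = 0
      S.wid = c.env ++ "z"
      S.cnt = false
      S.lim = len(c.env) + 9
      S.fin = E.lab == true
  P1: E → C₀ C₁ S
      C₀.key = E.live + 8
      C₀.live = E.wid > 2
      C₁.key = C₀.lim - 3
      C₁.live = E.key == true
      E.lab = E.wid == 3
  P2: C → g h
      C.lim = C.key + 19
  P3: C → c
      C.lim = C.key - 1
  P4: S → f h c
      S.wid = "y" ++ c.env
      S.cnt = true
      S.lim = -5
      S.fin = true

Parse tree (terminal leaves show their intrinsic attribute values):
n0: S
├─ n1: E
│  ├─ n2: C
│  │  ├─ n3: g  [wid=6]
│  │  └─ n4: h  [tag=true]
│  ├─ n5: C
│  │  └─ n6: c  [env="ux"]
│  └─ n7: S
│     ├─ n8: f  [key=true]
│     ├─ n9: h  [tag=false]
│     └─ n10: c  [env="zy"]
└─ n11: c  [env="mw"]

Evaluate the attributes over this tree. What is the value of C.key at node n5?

1. n1.key = true  [true]
2. n1.wid = 3  [3]
3. n1.live = 0  [0]
4. n2.key = 8  [E.live + 8]
5. n2.live = true  [E.wid > 2]
6. n3.wid = 6  [terminal]
7. n4.tag = true  [terminal]
8. n2.lim = 27  [C.key + 19]
9. n5.key = 24  [C₀.lim - 3]
10. n5.live = true  [E.key == true]
11. n6.env = "ux"  [terminal]
12. n5.lim = 23  [C.key - 1]
13. n8.key = true  [terminal]
14. n9.tag = false  [terminal]
15. n10.env = "zy"  [terminal]
16. n7.wid = "yzy"  ["y" ++ c.env]
17. n7.cnt = true  [true]
18. n7.lim = -5  [-5]
19. n7.fin = true  [true]
20. n1.lab = true  [E.wid == 3]
21. n11.env = "mw"  [terminal]
22. n0.wid = "mwz"  [c.env ++ "z"]
23. n0.cnt = false  [false]
24. n0.lim = 11  [len(c.env) + 9]
25. n0.fin = true  [E.lab == true]

24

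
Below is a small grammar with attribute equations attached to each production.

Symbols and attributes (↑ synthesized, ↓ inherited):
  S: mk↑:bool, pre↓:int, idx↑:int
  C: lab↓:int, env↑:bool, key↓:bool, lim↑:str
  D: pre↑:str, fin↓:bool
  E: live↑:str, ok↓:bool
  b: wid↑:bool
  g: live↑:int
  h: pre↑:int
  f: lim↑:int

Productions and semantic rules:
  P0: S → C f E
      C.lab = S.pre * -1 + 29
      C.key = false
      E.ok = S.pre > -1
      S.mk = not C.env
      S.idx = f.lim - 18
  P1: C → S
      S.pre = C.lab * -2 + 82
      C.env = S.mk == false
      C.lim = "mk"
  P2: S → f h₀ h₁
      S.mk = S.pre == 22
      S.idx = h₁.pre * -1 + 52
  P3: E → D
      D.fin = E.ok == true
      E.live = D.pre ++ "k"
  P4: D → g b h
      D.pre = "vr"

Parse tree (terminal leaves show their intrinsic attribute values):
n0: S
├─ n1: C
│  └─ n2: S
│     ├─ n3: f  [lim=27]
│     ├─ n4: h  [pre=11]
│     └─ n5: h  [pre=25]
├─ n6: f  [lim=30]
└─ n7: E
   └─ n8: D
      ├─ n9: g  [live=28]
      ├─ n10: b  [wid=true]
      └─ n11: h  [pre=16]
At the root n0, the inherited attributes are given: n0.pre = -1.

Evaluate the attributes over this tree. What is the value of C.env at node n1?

false

1. n0.pre = -1  [given at root]
2. n1.lab = 30  [S.pre * -1 + 29]
3. n1.key = false  [false]
4. n2.pre = 22  [C.lab * -2 + 82]
5. n3.lim = 27  [terminal]
6. n4.pre = 11  [terminal]
7. n5.pre = 25  [terminal]
8. n2.mk = true  [S.pre == 22]
9. n2.idx = 27  [h₁.pre * -1 + 52]
10. n1.env = false  [S.mk == false]
11. n1.lim = "mk"  ["mk"]
12. n6.lim = 30  [terminal]
13. n7.ok = false  [S.pre > -1]
14. n8.fin = false  [E.ok == true]
15. n9.live = 28  [terminal]
16. n10.wid = true  [terminal]
17. n11.pre = 16  [terminal]
18. n8.pre = "vr"  ["vr"]
19. n7.live = "vrk"  [D.pre ++ "k"]
20. n0.mk = true  [not C.env]
21. n0.idx = 12  [f.lim - 18]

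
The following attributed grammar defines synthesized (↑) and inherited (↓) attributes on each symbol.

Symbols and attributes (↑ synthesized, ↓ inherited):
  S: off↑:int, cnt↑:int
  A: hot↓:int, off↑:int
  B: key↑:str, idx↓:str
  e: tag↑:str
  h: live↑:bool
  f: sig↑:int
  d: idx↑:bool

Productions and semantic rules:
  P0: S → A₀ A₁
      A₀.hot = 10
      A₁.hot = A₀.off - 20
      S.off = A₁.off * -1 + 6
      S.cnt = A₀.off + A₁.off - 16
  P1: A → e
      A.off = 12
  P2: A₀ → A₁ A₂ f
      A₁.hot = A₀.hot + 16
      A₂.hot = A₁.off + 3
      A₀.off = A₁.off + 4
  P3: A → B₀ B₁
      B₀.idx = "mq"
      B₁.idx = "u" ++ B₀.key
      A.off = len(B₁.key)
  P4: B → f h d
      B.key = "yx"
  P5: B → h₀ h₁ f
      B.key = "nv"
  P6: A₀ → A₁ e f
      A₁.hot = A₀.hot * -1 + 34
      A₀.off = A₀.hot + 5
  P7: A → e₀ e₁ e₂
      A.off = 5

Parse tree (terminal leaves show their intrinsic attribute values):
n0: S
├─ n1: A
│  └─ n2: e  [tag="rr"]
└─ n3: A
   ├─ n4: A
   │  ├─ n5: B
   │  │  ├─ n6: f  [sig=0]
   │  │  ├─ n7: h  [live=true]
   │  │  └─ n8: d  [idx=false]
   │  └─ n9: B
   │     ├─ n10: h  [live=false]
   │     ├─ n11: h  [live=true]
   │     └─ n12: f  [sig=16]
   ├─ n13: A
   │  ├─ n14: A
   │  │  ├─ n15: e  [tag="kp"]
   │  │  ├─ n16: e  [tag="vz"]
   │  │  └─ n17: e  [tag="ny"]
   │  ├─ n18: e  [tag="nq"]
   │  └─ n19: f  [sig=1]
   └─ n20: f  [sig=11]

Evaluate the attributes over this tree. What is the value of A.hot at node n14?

1. n1.hot = 10  [10]
2. n2.tag = "rr"  [terminal]
3. n1.off = 12  [12]
4. n3.hot = -8  [A₀.off - 20]
5. n4.hot = 8  [A₀.hot + 16]
6. n5.idx = "mq"  ["mq"]
7. n6.sig = 0  [terminal]
8. n7.live = true  [terminal]
9. n8.idx = false  [terminal]
10. n5.key = "yx"  ["yx"]
11. n9.idx = "uyx"  ["u" ++ B₀.key]
12. n10.live = false  [terminal]
13. n11.live = true  [terminal]
14. n12.sig = 16  [terminal]
15. n9.key = "nv"  ["nv"]
16. n4.off = 2  [len(B₁.key)]
17. n13.hot = 5  [A₁.off + 3]
18. n14.hot = 29  [A₀.hot * -1 + 34]
19. n15.tag = "kp"  [terminal]
20. n16.tag = "vz"  [terminal]
21. n17.tag = "ny"  [terminal]
22. n14.off = 5  [5]
23. n18.tag = "nq"  [terminal]
24. n19.sig = 1  [terminal]
25. n13.off = 10  [A₀.hot + 5]
26. n20.sig = 11  [terminal]
27. n3.off = 6  [A₁.off + 4]
28. n0.off = 0  [A₁.off * -1 + 6]
29. n0.cnt = 2  [A₀.off + A₁.off - 16]

29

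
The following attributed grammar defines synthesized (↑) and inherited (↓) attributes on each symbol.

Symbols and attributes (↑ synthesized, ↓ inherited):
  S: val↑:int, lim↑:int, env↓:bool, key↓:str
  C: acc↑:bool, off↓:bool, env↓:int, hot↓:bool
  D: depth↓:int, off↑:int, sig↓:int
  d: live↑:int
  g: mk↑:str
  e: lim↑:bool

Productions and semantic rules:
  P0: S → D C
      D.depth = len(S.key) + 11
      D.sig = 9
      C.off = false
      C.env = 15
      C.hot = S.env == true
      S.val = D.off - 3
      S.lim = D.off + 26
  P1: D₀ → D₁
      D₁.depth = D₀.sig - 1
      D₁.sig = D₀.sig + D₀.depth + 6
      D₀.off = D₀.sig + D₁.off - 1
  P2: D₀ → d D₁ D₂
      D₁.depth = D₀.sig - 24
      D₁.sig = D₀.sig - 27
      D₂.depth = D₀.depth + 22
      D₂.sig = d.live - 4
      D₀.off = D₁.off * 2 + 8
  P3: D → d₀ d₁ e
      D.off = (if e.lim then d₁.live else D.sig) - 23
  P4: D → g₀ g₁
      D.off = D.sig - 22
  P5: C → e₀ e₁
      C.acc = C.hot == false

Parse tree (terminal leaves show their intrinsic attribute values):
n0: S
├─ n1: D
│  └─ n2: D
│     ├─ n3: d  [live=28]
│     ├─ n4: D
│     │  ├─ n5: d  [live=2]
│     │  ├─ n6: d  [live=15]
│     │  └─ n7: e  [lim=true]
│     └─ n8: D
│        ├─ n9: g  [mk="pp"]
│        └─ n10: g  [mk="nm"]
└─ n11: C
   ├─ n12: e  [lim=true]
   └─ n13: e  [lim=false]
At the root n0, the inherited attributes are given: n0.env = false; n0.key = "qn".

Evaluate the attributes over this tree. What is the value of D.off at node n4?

-8

1. n0.env = false  [given at root]
2. n0.key = "qn"  [given at root]
3. n1.depth = 13  [len(S.key) + 11]
4. n1.sig = 9  [9]
5. n2.depth = 8  [D₀.sig - 1]
6. n2.sig = 28  [D₀.sig + D₀.depth + 6]
7. n3.live = 28  [terminal]
8. n4.depth = 4  [D₀.sig - 24]
9. n4.sig = 1  [D₀.sig - 27]
10. n5.live = 2  [terminal]
11. n6.live = 15  [terminal]
12. n7.lim = true  [terminal]
13. n4.off = -8  [(if e.lim then d₁.live else D.sig) - 23]
14. n8.depth = 30  [D₀.depth + 22]
15. n8.sig = 24  [d.live - 4]
16. n9.mk = "pp"  [terminal]
17. n10.mk = "nm"  [terminal]
18. n8.off = 2  [D.sig - 22]
19. n2.off = -8  [D₁.off * 2 + 8]
20. n1.off = 0  [D₀.sig + D₁.off - 1]
21. n11.off = false  [false]
22. n11.env = 15  [15]
23. n11.hot = false  [S.env == true]
24. n12.lim = true  [terminal]
25. n13.lim = false  [terminal]
26. n11.acc = true  [C.hot == false]
27. n0.val = -3  [D.off - 3]
28. n0.lim = 26  [D.off + 26]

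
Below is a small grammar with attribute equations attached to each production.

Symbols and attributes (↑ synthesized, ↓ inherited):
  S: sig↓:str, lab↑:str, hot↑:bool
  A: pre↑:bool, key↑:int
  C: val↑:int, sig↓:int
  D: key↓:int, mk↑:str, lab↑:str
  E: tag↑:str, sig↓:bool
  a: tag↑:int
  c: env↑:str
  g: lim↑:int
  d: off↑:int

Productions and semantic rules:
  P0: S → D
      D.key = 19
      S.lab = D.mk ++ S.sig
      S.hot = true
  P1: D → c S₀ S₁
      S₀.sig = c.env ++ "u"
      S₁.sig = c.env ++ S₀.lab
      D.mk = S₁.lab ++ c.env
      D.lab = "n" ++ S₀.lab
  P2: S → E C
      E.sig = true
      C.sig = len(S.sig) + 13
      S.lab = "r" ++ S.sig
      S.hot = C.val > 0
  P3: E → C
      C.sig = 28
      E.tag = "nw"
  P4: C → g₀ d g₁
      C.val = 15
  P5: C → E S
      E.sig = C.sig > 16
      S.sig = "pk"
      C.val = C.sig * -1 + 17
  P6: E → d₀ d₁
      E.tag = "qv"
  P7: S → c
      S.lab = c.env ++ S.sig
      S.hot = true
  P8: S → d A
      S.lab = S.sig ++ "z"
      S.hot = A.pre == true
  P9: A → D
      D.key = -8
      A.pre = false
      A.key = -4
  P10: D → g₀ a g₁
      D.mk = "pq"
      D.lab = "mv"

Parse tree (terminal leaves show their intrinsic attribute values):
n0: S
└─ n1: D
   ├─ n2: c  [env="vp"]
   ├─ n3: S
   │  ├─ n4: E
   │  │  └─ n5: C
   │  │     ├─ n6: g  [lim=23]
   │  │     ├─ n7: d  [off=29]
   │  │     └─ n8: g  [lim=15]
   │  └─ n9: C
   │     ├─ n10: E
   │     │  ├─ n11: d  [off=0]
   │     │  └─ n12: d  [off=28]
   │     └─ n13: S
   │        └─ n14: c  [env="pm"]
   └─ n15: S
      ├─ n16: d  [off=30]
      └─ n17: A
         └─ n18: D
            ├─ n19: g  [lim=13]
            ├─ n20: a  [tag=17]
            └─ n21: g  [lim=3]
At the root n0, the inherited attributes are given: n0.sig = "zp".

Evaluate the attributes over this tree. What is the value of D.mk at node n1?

1. n0.sig = "zp"  [given at root]
2. n1.key = 19  [19]
3. n2.env = "vp"  [terminal]
4. n3.sig = "vpu"  [c.env ++ "u"]
5. n4.sig = true  [true]
6. n5.sig = 28  [28]
7. n6.lim = 23  [terminal]
8. n7.off = 29  [terminal]
9. n8.lim = 15  [terminal]
10. n5.val = 15  [15]
11. n4.tag = "nw"  ["nw"]
12. n9.sig = 16  [len(S.sig) + 13]
13. n10.sig = false  [C.sig > 16]
14. n11.off = 0  [terminal]
15. n12.off = 28  [terminal]
16. n10.tag = "qv"  ["qv"]
17. n13.sig = "pk"  ["pk"]
18. n14.env = "pm"  [terminal]
19. n13.lab = "pmpk"  [c.env ++ S.sig]
20. n13.hot = true  [true]
21. n9.val = 1  [C.sig * -1 + 17]
22. n3.lab = "rvpu"  ["r" ++ S.sig]
23. n3.hot = true  [C.val > 0]
24. n15.sig = "vprvpu"  [c.env ++ S₀.lab]
25. n16.off = 30  [terminal]
26. n18.key = -8  [-8]
27. n19.lim = 13  [terminal]
28. n20.tag = 17  [terminal]
29. n21.lim = 3  [terminal]
30. n18.mk = "pq"  ["pq"]
31. n18.lab = "mv"  ["mv"]
32. n17.pre = false  [false]
33. n17.key = -4  [-4]
34. n15.lab = "vprvpuz"  [S.sig ++ "z"]
35. n15.hot = false  [A.pre == true]
36. n1.mk = "vprvpuzvp"  [S₁.lab ++ c.env]
37. n1.lab = "nrvpu"  ["n" ++ S₀.lab]
38. n0.lab = "vprvpuzvpzp"  [D.mk ++ S.sig]
39. n0.hot = true  [true]

"vprvpuzvp"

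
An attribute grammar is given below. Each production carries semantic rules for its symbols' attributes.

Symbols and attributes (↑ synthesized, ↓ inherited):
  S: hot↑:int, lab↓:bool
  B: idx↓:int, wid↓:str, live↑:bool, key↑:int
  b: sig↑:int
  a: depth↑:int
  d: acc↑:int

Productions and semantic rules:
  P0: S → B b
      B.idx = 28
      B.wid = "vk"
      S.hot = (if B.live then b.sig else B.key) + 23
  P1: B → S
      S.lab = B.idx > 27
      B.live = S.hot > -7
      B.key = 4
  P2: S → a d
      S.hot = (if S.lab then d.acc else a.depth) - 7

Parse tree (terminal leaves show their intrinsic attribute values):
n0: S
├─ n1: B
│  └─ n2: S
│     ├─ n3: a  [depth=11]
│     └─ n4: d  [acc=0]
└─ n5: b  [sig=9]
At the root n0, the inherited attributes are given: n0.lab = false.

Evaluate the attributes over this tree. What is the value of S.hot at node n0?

27

1. n0.lab = false  [given at root]
2. n1.idx = 28  [28]
3. n1.wid = "vk"  ["vk"]
4. n2.lab = true  [B.idx > 27]
5. n3.depth = 11  [terminal]
6. n4.acc = 0  [terminal]
7. n2.hot = -7  [(if S.lab then d.acc else a.depth) - 7]
8. n1.live = false  [S.hot > -7]
9. n1.key = 4  [4]
10. n5.sig = 9  [terminal]
11. n0.hot = 27  [(if B.live then b.sig else B.key) + 23]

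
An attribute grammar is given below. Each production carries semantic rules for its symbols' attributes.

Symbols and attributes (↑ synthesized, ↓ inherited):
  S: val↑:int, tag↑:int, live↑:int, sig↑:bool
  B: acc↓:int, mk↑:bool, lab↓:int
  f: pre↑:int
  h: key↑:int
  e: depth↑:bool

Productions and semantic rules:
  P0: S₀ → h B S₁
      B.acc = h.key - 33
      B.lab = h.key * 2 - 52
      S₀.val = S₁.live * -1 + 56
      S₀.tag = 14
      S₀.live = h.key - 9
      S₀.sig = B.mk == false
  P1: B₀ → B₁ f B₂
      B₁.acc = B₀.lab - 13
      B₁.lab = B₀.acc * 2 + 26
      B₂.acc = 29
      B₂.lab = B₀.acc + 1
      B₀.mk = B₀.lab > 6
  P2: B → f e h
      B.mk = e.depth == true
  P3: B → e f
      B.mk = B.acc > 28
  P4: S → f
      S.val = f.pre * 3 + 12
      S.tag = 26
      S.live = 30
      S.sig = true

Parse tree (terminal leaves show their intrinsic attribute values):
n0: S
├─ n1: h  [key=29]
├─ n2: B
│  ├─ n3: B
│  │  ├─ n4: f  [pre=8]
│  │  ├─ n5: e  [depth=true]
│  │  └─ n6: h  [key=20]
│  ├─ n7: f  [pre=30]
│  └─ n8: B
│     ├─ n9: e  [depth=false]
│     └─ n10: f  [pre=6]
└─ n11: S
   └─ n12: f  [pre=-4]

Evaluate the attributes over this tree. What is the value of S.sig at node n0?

true

1. n1.key = 29  [terminal]
2. n2.acc = -4  [h.key - 33]
3. n2.lab = 6  [h.key * 2 - 52]
4. n3.acc = -7  [B₀.lab - 13]
5. n3.lab = 18  [B₀.acc * 2 + 26]
6. n4.pre = 8  [terminal]
7. n5.depth = true  [terminal]
8. n6.key = 20  [terminal]
9. n3.mk = true  [e.depth == true]
10. n7.pre = 30  [terminal]
11. n8.acc = 29  [29]
12. n8.lab = -3  [B₀.acc + 1]
13. n9.depth = false  [terminal]
14. n10.pre = 6  [terminal]
15. n8.mk = true  [B.acc > 28]
16. n2.mk = false  [B₀.lab > 6]
17. n12.pre = -4  [terminal]
18. n11.val = 0  [f.pre * 3 + 12]
19. n11.tag = 26  [26]
20. n11.live = 30  [30]
21. n11.sig = true  [true]
22. n0.val = 26  [S₁.live * -1 + 56]
23. n0.tag = 14  [14]
24. n0.live = 20  [h.key - 9]
25. n0.sig = true  [B.mk == false]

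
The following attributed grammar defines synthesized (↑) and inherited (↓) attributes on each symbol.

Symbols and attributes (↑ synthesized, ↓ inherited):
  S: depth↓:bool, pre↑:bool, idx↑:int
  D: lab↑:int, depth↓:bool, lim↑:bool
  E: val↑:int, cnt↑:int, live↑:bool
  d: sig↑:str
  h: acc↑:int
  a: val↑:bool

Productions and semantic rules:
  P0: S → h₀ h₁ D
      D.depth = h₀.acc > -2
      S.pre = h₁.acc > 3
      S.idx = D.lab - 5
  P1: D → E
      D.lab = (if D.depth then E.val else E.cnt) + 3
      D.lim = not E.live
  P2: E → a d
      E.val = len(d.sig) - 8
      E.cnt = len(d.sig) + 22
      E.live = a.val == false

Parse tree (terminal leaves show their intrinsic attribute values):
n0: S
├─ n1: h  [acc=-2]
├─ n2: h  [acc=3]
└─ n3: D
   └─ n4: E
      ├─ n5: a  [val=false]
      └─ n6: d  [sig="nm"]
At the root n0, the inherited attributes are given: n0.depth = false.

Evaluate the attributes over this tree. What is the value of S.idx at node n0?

22

1. n0.depth = false  [given at root]
2. n1.acc = -2  [terminal]
3. n2.acc = 3  [terminal]
4. n3.depth = false  [h₀.acc > -2]
5. n5.val = false  [terminal]
6. n6.sig = "nm"  [terminal]
7. n4.val = -6  [len(d.sig) - 8]
8. n4.cnt = 24  [len(d.sig) + 22]
9. n4.live = true  [a.val == false]
10. n3.lab = 27  [(if D.depth then E.val else E.cnt) + 3]
11. n3.lim = false  [not E.live]
12. n0.pre = false  [h₁.acc > 3]
13. n0.idx = 22  [D.lab - 5]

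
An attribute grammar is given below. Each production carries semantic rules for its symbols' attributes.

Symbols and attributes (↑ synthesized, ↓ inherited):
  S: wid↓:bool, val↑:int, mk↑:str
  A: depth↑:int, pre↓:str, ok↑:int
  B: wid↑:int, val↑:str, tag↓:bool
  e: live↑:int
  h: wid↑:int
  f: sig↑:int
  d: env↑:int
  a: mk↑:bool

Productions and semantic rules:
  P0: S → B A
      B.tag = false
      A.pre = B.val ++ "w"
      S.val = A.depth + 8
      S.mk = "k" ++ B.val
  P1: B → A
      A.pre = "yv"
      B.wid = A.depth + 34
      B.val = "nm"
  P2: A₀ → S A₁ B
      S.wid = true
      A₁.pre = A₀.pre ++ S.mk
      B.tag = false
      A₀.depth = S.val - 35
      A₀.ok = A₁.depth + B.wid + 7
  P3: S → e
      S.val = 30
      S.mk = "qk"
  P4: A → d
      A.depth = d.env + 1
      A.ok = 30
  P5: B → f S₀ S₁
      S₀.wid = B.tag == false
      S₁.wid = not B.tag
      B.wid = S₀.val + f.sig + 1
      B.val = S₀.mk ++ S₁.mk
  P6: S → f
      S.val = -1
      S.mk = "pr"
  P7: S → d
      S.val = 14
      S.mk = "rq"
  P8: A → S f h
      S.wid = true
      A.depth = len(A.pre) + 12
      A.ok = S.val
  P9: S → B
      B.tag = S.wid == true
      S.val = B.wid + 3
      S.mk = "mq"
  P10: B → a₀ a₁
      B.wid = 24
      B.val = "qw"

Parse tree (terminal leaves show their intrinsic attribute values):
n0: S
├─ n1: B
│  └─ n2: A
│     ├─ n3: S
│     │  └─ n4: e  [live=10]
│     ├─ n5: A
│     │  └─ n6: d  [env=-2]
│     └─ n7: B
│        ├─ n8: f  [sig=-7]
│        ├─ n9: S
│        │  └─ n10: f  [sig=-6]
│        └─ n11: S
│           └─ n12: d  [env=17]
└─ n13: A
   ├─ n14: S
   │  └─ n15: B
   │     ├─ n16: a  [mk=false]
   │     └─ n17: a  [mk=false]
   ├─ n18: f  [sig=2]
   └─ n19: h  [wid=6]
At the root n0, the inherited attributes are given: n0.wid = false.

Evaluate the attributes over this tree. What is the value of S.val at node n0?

1. n0.wid = false  [given at root]
2. n1.tag = false  [false]
3. n2.pre = "yv"  ["yv"]
4. n3.wid = true  [true]
5. n4.live = 10  [terminal]
6. n3.val = 30  [30]
7. n3.mk = "qk"  ["qk"]
8. n5.pre = "yvqk"  [A₀.pre ++ S.mk]
9. n6.env = -2  [terminal]
10. n5.depth = -1  [d.env + 1]
11. n5.ok = 30  [30]
12. n7.tag = false  [false]
13. n8.sig = -7  [terminal]
14. n9.wid = true  [B.tag == false]
15. n10.sig = -6  [terminal]
16. n9.val = -1  [-1]
17. n9.mk = "pr"  ["pr"]
18. n11.wid = true  [not B.tag]
19. n12.env = 17  [terminal]
20. n11.val = 14  [14]
21. n11.mk = "rq"  ["rq"]
22. n7.wid = -7  [S₀.val + f.sig + 1]
23. n7.val = "prrq"  [S₀.mk ++ S₁.mk]
24. n2.depth = -5  [S.val - 35]
25. n2.ok = -1  [A₁.depth + B.wid + 7]
26. n1.wid = 29  [A.depth + 34]
27. n1.val = "nm"  ["nm"]
28. n13.pre = "nmw"  [B.val ++ "w"]
29. n14.wid = true  [true]
30. n15.tag = true  [S.wid == true]
31. n16.mk = false  [terminal]
32. n17.mk = false  [terminal]
33. n15.wid = 24  [24]
34. n15.val = "qw"  ["qw"]
35. n14.val = 27  [B.wid + 3]
36. n14.mk = "mq"  ["mq"]
37. n18.sig = 2  [terminal]
38. n19.wid = 6  [terminal]
39. n13.depth = 15  [len(A.pre) + 12]
40. n13.ok = 27  [S.val]
41. n0.val = 23  [A.depth + 8]
42. n0.mk = "knm"  ["k" ++ B.val]

23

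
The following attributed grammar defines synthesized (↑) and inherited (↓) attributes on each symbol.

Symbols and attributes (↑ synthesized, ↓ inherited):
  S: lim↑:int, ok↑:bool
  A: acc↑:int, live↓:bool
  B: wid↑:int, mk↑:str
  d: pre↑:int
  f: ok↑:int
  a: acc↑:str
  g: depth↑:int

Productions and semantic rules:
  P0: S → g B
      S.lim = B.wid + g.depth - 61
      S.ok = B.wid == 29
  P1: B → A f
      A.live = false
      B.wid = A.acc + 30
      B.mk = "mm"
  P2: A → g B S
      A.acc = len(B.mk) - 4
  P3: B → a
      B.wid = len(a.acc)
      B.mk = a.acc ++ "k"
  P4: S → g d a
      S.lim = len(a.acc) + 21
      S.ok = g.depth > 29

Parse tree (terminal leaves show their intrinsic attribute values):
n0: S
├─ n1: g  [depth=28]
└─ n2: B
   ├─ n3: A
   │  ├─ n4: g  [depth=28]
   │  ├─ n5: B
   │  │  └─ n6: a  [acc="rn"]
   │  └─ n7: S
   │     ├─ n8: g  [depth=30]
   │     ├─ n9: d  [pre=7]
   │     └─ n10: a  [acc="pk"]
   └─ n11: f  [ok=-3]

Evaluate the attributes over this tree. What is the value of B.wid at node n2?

29

1. n1.depth = 28  [terminal]
2. n3.live = false  [false]
3. n4.depth = 28  [terminal]
4. n6.acc = "rn"  [terminal]
5. n5.wid = 2  [len(a.acc)]
6. n5.mk = "rnk"  [a.acc ++ "k"]
7. n8.depth = 30  [terminal]
8. n9.pre = 7  [terminal]
9. n10.acc = "pk"  [terminal]
10. n7.lim = 23  [len(a.acc) + 21]
11. n7.ok = true  [g.depth > 29]
12. n3.acc = -1  [len(B.mk) - 4]
13. n11.ok = -3  [terminal]
14. n2.wid = 29  [A.acc + 30]
15. n2.mk = "mm"  ["mm"]
16. n0.lim = -4  [B.wid + g.depth - 61]
17. n0.ok = true  [B.wid == 29]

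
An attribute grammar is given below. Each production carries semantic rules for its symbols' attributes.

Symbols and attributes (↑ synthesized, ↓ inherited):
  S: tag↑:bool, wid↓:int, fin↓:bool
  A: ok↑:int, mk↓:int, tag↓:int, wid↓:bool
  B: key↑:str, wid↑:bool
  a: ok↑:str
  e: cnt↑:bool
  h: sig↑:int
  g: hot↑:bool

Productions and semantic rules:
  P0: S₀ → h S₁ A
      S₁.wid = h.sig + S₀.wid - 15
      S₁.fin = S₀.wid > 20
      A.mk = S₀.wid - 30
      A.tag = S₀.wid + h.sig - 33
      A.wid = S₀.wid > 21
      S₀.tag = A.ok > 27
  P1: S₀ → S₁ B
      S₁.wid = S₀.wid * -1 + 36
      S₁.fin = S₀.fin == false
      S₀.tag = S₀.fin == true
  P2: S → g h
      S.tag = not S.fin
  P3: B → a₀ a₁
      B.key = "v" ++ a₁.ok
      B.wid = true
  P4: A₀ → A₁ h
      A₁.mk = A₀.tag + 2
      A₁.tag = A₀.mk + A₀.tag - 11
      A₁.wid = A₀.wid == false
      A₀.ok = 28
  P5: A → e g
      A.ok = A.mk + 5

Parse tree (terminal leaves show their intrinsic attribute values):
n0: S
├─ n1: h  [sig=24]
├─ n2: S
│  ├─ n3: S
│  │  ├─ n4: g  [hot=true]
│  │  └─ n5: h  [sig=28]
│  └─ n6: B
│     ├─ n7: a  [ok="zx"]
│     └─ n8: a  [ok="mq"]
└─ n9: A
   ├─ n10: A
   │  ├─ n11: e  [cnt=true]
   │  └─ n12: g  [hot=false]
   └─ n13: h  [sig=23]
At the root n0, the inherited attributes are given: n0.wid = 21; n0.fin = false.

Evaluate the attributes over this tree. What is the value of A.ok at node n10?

1. n0.wid = 21  [given at root]
2. n0.fin = false  [given at root]
3. n1.sig = 24  [terminal]
4. n2.wid = 30  [h.sig + S₀.wid - 15]
5. n2.fin = true  [S₀.wid > 20]
6. n3.wid = 6  [S₀.wid * -1 + 36]
7. n3.fin = false  [S₀.fin == false]
8. n4.hot = true  [terminal]
9. n5.sig = 28  [terminal]
10. n3.tag = true  [not S.fin]
11. n7.ok = "zx"  [terminal]
12. n8.ok = "mq"  [terminal]
13. n6.key = "vmq"  ["v" ++ a₁.ok]
14. n6.wid = true  [true]
15. n2.tag = true  [S₀.fin == true]
16. n9.mk = -9  [S₀.wid - 30]
17. n9.tag = 12  [S₀.wid + h.sig - 33]
18. n9.wid = false  [S₀.wid > 21]
19. n10.mk = 14  [A₀.tag + 2]
20. n10.tag = -8  [A₀.mk + A₀.tag - 11]
21. n10.wid = true  [A₀.wid == false]
22. n11.cnt = true  [terminal]
23. n12.hot = false  [terminal]
24. n10.ok = 19  [A.mk + 5]
25. n13.sig = 23  [terminal]
26. n9.ok = 28  [28]
27. n0.tag = true  [A.ok > 27]

19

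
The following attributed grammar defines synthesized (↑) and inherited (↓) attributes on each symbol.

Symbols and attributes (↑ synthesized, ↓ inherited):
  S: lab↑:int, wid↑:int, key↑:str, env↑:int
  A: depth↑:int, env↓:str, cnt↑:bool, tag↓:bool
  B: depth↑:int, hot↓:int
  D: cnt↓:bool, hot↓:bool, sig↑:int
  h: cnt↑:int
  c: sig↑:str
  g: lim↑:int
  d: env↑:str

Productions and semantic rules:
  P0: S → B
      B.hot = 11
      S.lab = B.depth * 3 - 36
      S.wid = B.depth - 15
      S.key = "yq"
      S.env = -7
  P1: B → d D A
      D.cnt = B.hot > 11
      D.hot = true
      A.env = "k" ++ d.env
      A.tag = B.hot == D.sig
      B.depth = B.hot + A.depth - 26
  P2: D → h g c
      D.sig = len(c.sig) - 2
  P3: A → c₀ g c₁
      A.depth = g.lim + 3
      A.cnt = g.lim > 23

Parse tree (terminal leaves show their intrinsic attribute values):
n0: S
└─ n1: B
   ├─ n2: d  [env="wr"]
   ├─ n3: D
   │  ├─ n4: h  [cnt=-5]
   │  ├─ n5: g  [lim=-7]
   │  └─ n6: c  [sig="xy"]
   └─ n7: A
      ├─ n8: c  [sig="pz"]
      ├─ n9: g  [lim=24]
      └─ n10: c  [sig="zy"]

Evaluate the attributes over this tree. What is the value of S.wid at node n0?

1. n1.hot = 11  [11]
2. n2.env = "wr"  [terminal]
3. n3.cnt = false  [B.hot > 11]
4. n3.hot = true  [true]
5. n4.cnt = -5  [terminal]
6. n5.lim = -7  [terminal]
7. n6.sig = "xy"  [terminal]
8. n3.sig = 0  [len(c.sig) - 2]
9. n7.env = "kwr"  ["k" ++ d.env]
10. n7.tag = false  [B.hot == D.sig]
11. n8.sig = "pz"  [terminal]
12. n9.lim = 24  [terminal]
13. n10.sig = "zy"  [terminal]
14. n7.depth = 27  [g.lim + 3]
15. n7.cnt = true  [g.lim > 23]
16. n1.depth = 12  [B.hot + A.depth - 26]
17. n0.lab = 0  [B.depth * 3 - 36]
18. n0.wid = -3  [B.depth - 15]
19. n0.key = "yq"  ["yq"]
20. n0.env = -7  [-7]

-3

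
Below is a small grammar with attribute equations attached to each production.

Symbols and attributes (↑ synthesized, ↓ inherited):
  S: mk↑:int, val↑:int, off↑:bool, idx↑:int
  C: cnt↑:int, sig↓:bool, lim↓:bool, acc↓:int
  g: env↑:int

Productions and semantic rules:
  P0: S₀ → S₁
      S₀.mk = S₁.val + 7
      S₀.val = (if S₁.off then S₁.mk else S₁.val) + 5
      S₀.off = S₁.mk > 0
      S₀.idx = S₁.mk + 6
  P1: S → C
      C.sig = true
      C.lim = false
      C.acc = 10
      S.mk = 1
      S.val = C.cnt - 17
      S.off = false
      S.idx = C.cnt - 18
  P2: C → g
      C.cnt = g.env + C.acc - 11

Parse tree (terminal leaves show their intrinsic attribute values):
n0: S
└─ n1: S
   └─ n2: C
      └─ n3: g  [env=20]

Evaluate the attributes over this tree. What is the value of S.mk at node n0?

1. n2.sig = true  [true]
2. n2.lim = false  [false]
3. n2.acc = 10  [10]
4. n3.env = 20  [terminal]
5. n2.cnt = 19  [g.env + C.acc - 11]
6. n1.mk = 1  [1]
7. n1.val = 2  [C.cnt - 17]
8. n1.off = false  [false]
9. n1.idx = 1  [C.cnt - 18]
10. n0.mk = 9  [S₁.val + 7]
11. n0.val = 7  [(if S₁.off then S₁.mk else S₁.val) + 5]
12. n0.off = true  [S₁.mk > 0]
13. n0.idx = 7  [S₁.mk + 6]

9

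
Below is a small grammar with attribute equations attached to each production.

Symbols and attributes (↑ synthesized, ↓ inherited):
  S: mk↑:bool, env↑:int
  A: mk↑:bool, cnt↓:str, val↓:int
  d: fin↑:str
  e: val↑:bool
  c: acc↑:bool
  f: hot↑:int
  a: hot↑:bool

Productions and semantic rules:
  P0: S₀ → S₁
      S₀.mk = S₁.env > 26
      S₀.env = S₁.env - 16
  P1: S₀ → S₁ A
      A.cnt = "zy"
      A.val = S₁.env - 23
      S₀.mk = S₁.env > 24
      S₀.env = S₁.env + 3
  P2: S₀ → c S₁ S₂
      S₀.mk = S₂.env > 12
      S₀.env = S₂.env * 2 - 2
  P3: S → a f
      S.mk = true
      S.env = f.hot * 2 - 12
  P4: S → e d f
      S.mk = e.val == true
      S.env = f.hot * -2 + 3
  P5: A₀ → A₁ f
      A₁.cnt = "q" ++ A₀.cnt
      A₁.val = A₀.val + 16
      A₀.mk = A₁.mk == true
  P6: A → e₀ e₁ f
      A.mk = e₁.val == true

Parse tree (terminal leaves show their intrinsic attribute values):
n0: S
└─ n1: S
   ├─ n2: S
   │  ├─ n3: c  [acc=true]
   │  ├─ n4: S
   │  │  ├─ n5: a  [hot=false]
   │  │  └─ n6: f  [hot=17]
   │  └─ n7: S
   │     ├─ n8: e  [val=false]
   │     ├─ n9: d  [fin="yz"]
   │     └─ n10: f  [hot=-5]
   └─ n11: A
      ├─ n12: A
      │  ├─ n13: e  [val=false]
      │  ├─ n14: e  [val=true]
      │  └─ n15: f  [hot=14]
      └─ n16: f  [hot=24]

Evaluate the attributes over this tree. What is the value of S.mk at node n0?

true

1. n3.acc = true  [terminal]
2. n5.hot = false  [terminal]
3. n6.hot = 17  [terminal]
4. n4.mk = true  [true]
5. n4.env = 22  [f.hot * 2 - 12]
6. n8.val = false  [terminal]
7. n9.fin = "yz"  [terminal]
8. n10.hot = -5  [terminal]
9. n7.mk = false  [e.val == true]
10. n7.env = 13  [f.hot * -2 + 3]
11. n2.mk = true  [S₂.env > 12]
12. n2.env = 24  [S₂.env * 2 - 2]
13. n11.cnt = "zy"  ["zy"]
14. n11.val = 1  [S₁.env - 23]
15. n12.cnt = "qzy"  ["q" ++ A₀.cnt]
16. n12.val = 17  [A₀.val + 16]
17. n13.val = false  [terminal]
18. n14.val = true  [terminal]
19. n15.hot = 14  [terminal]
20. n12.mk = true  [e₁.val == true]
21. n16.hot = 24  [terminal]
22. n11.mk = true  [A₁.mk == true]
23. n1.mk = false  [S₁.env > 24]
24. n1.env = 27  [S₁.env + 3]
25. n0.mk = true  [S₁.env > 26]
26. n0.env = 11  [S₁.env - 16]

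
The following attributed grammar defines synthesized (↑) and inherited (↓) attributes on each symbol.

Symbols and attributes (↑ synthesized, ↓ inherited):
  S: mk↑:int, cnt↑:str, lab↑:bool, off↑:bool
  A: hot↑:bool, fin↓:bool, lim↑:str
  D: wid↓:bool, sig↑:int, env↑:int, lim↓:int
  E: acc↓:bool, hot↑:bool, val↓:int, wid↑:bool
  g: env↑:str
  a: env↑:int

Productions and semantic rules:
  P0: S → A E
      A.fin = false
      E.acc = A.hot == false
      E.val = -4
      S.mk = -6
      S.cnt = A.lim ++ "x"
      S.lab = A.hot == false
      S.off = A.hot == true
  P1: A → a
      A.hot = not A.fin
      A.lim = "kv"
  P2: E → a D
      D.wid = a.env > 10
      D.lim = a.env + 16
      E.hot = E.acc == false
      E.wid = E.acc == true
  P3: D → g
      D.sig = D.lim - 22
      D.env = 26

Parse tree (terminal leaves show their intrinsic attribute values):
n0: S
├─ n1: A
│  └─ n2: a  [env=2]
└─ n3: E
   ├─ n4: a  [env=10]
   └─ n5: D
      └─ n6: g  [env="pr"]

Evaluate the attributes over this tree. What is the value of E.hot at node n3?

true

1. n1.fin = false  [false]
2. n2.env = 2  [terminal]
3. n1.hot = true  [not A.fin]
4. n1.lim = "kv"  ["kv"]
5. n3.acc = false  [A.hot == false]
6. n3.val = -4  [-4]
7. n4.env = 10  [terminal]
8. n5.wid = false  [a.env > 10]
9. n5.lim = 26  [a.env + 16]
10. n6.env = "pr"  [terminal]
11. n5.sig = 4  [D.lim - 22]
12. n5.env = 26  [26]
13. n3.hot = true  [E.acc == false]
14. n3.wid = false  [E.acc == true]
15. n0.mk = -6  [-6]
16. n0.cnt = "kvx"  [A.lim ++ "x"]
17. n0.lab = false  [A.hot == false]
18. n0.off = true  [A.hot == true]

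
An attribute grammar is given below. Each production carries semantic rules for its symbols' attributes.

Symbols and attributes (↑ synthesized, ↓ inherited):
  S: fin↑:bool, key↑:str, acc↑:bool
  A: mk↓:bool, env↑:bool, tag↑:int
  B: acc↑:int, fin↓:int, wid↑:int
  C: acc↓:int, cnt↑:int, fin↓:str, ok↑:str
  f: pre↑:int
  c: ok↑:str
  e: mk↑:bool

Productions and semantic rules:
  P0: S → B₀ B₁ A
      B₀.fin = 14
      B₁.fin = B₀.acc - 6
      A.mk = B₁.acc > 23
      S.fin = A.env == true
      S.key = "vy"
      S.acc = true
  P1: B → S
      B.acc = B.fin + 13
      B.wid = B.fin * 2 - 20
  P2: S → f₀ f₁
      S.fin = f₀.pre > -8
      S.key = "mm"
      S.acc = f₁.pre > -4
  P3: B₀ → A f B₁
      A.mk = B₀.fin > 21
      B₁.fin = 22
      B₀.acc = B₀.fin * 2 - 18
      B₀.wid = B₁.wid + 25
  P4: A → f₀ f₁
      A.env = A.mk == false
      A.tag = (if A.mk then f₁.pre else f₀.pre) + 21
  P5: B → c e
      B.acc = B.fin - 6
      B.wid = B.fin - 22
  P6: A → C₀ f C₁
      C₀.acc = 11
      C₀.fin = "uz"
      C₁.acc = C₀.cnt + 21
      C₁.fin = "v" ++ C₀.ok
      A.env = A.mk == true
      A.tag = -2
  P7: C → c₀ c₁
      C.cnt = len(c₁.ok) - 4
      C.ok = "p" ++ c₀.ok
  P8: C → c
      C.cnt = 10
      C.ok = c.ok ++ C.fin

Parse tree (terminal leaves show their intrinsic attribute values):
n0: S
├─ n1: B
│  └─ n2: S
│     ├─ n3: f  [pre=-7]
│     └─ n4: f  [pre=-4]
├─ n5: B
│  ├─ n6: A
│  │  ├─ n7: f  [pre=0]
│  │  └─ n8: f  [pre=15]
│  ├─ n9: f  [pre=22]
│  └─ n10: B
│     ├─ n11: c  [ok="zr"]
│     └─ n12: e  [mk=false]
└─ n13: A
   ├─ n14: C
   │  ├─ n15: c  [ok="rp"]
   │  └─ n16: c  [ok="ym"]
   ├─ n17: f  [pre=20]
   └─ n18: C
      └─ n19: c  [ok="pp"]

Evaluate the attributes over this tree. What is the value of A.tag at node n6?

21

1. n1.fin = 14  [14]
2. n3.pre = -7  [terminal]
3. n4.pre = -4  [terminal]
4. n2.fin = true  [f₀.pre > -8]
5. n2.key = "mm"  ["mm"]
6. n2.acc = false  [f₁.pre > -4]
7. n1.acc = 27  [B.fin + 13]
8. n1.wid = 8  [B.fin * 2 - 20]
9. n5.fin = 21  [B₀.acc - 6]
10. n6.mk = false  [B₀.fin > 21]
11. n7.pre = 0  [terminal]
12. n8.pre = 15  [terminal]
13. n6.env = true  [A.mk == false]
14. n6.tag = 21  [(if A.mk then f₁.pre else f₀.pre) + 21]
15. n9.pre = 22  [terminal]
16. n10.fin = 22  [22]
17. n11.ok = "zr"  [terminal]
18. n12.mk = false  [terminal]
19. n10.acc = 16  [B.fin - 6]
20. n10.wid = 0  [B.fin - 22]
21. n5.acc = 24  [B₀.fin * 2 - 18]
22. n5.wid = 25  [B₁.wid + 25]
23. n13.mk = true  [B₁.acc > 23]
24. n14.acc = 11  [11]
25. n14.fin = "uz"  ["uz"]
26. n15.ok = "rp"  [terminal]
27. n16.ok = "ym"  [terminal]
28. n14.cnt = -2  [len(c₁.ok) - 4]
29. n14.ok = "prp"  ["p" ++ c₀.ok]
30. n17.pre = 20  [terminal]
31. n18.acc = 19  [C₀.cnt + 21]
32. n18.fin = "vprp"  ["v" ++ C₀.ok]
33. n19.ok = "pp"  [terminal]
34. n18.cnt = 10  [10]
35. n18.ok = "ppvprp"  [c.ok ++ C.fin]
36. n13.env = true  [A.mk == true]
37. n13.tag = -2  [-2]
38. n0.fin = true  [A.env == true]
39. n0.key = "vy"  ["vy"]
40. n0.acc = true  [true]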